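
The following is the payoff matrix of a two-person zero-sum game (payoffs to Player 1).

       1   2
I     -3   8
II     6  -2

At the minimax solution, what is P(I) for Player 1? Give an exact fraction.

Row minima: I → -3, II → -2; maximin = -2.
Column maxima: 1 → 6, 2 → 8; minimax = 6.
-2 ≠ 6, so there is no saddle point; optimal play is mixed.
Let Player 1 play I with probability p. Expected payoff against 1: (-3)p + 6(1−p) = −9p + 6; against 2: 8p + (-2)(1−p) = 10p − 2.
Setting these equal: −9p + 6 = 10p − 2 ⇒ −19p = -8 ⇒ p = 8/19, and the value is (-9)·(8/19) + 6 = 42/19.
For Player 2: with q = P(1), equating I's and II's payoffs gives −11q + 8 = 8q − 2 ⇒ q = 10/19.

8/19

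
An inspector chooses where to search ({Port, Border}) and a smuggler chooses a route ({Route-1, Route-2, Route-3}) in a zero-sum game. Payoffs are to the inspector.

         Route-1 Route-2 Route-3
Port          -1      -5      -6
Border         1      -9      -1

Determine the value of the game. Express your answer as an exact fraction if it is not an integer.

Row minima: Port → -6, Border → -9; maximin = -6.
Column maxima: Route-1 → 1, Route-2 → -5, Route-3 → -1; minimax = -5.
-6 ≠ -5, so there is no saddle point; optimal play is mixed.
Route-1 is strictly dominated by Route-2 (it gives the inspector strictly more in every row), so the smuggler never plays it.
On the remaining 2×2 (Port, Border vs Route-2, Route-3):
Let the inspector play Port with probability p. Expected payoff against Route-2: (-5)p + (-9)(1−p) = 4p − 9; against Route-3: (-6)p + (-1)(1−p) = −5p − 1.
Setting these equal: 4p − 9 = −5p − 1 ⇒ 9p = 8 ⇒ p = 8/9, and the value is (4)·(8/9) − 9 = -49/9.
For the smuggler: with q = P(Route-2), equating Port's and Border's payoffs gives q − 6 = −8q − 1 ⇒ q = 5/9.

-49/9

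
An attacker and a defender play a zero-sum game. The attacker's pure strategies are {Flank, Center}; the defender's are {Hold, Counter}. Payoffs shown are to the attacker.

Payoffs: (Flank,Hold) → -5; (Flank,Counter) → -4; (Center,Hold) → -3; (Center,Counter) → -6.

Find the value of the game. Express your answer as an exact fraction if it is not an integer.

Row minima: Flank → -5, Center → -6; maximin = -5.
Column maxima: Hold → -3, Counter → -4; minimax = -4.
-5 ≠ -4, so there is no saddle point; optimal play is mixed.
Let the attacker play Flank with probability p. Expected payoff against Hold: (-5)p + (-3)(1−p) = −2p − 3; against Counter: (-4)p + (-6)(1−p) = 2p − 6.
Setting these equal: −2p − 3 = 2p − 6 ⇒ −4p = -3 ⇒ p = 3/4, and the value is (-2)·(3/4) − 3 = -9/2.
For the defender: with q = P(Hold), equating Flank's and Center's payoffs gives −q − 4 = 3q − 6 ⇒ q = 1/2.

-9/2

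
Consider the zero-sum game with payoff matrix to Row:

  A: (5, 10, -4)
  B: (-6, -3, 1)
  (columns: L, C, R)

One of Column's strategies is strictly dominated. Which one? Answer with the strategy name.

L holds Row's payoff strictly below C in every row: 5 < 10, -6 < -3.
So C is strictly dominated for Column.

C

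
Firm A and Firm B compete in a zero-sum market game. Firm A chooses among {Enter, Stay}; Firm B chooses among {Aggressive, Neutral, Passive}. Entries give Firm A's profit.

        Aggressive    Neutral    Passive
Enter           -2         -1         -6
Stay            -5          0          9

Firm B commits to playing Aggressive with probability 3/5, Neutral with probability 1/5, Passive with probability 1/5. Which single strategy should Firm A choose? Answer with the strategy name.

Stay

Expected payoff of Enter: (3/5)·(-2) + (1/5)·(-1) + (1/5)·(-6) = -13/5.
Expected payoff of Stay: (3/5)·(-5) + (1/5)·0 + (1/5)·9 = -6/5.
The largest is -6/5, so Firm A's best response is Stay.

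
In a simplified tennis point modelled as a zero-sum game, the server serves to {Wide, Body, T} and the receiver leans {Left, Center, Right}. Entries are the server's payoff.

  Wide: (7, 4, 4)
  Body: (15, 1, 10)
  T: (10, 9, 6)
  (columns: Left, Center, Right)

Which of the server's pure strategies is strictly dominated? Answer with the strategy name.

T gives a strictly higher payoff than Wide against every column: 10 > 7, 9 > 4, 6 > 4.
So Wide is strictly dominated and the server never plays it.

Wide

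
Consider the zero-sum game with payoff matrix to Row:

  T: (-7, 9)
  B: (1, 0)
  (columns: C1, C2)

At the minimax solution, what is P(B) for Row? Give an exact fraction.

16/17

Row minima: T → -7, B → 0; maximin = 0.
Column maxima: C1 → 1, C2 → 9; minimax = 1.
0 ≠ 1, so there is no saddle point; optimal play is mixed.
Let Row play T with probability p. Expected payoff against C1: (-7)p + 1(1−p) = −8p + 1; against C2: 9p + 0(1−p) = 9p.
Setting these equal: −8p + 1 = 9p ⇒ −17p = -1 ⇒ p = 1/17, and the value is (-8)·(1/17) + 1 = 9/17.
For Column: with q = P(C1), equating T's and B's payoffs gives −16q + 9 = q ⇒ q = 9/17.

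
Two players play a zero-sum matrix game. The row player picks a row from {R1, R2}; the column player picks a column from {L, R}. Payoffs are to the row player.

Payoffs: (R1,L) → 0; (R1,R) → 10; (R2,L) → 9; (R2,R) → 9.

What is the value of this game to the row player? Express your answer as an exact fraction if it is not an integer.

Row minima: R1 → 0, R2 → 9; maximin = 9.
Column maxima: L → 9, R → 10; minimax = 9.
Since maximin = minimax = 9, there is a saddle point and the value is 9.

9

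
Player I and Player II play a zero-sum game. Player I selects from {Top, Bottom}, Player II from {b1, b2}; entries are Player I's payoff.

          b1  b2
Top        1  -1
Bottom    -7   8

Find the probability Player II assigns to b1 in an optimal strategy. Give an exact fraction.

Row minima: Top → -1, Bottom → -7; maximin = -1.
Column maxima: b1 → 1, b2 → 8; minimax = 1.
-1 ≠ 1, so there is no saddle point; optimal play is mixed.
Let Player I play Top with probability p. Expected payoff against b1: 1p + (-7)(1−p) = 8p − 7; against b2: (-1)p + 8(1−p) = −9p + 8.
Setting these equal: 8p − 7 = −9p + 8 ⇒ 17p = 15 ⇒ p = 15/17, and the value is (8)·(15/17) − 7 = 1/17.
For Player II: with q = P(b1), equating Top's and Bottom's payoffs gives 2q − 1 = −15q + 8 ⇒ q = 9/17.

9/17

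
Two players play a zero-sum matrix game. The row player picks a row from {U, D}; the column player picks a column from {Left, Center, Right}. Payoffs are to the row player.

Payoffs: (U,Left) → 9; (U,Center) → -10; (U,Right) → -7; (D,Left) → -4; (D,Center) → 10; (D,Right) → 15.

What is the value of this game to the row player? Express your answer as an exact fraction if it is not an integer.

Row minima: U → -10, D → -4; maximin = -4.
Column maxima: Left → 9, Center → 10, Right → 15; minimax = 9.
-4 ≠ 9, so there is no saddle point; optimal play is mixed.
Right is strictly dominated by Center (it gives the row player strictly more in every row), so the column player never plays it.
On the remaining 2×2 (U, D vs Left, Center):
Let the row player play U with probability p. Expected payoff against Left: 9p + (-4)(1−p) = 13p − 4; against Center: (-10)p + 10(1−p) = −20p + 10.
Setting these equal: 13p − 4 = −20p + 10 ⇒ 33p = 14 ⇒ p = 14/33, and the value is (13)·(14/33) − 4 = 50/33.
For the column player: with q = P(Left), equating U's and D's payoffs gives 19q − 10 = −14q + 10 ⇒ q = 20/33.

50/33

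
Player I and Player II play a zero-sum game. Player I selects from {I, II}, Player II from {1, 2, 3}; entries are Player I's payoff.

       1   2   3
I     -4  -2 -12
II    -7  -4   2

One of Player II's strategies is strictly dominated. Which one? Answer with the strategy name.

2

1 holds Player I's payoff strictly below 2 in every row: -4 < -2, -7 < -4.
So 2 is strictly dominated for Player II.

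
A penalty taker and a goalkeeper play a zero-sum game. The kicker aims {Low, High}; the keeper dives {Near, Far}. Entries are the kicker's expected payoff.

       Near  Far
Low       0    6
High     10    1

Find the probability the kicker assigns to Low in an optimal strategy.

3/5

Row minima: Low → 0, High → 1; maximin = 1.
Column maxima: Near → 10, Far → 6; minimax = 6.
1 ≠ 6, so there is no saddle point; optimal play is mixed.
Let the kicker play Low with probability p. Expected payoff against Near: 0p + 10(1−p) = −10p + 10; against Far: 6p + 1(1−p) = 5p + 1.
Setting these equal: −10p + 10 = 5p + 1 ⇒ −15p = -9 ⇒ p = 3/5, and the value is (-10)·(3/5) + 10 = 4.
For the keeper: with q = P(Near), equating Low's and High's payoffs gives −6q + 6 = 9q + 1 ⇒ q = 1/3.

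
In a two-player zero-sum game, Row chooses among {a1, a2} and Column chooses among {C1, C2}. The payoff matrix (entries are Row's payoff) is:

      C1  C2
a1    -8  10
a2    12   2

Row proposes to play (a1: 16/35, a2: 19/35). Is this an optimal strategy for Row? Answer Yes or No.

Against C1 this mix gives (16/35)·(-8) + (19/35)·12 = 20/7.
Against C2 this mix gives (16/35)·10 + (19/35)·2 = 198/35.
Column will play C1, holding Row to 20/7. Shifting weight toward the row that does better against C1 would raise this floor (the equalizing mix achieves 34/7 against both C1 and C2), so the proposed strategy is not optimal.

No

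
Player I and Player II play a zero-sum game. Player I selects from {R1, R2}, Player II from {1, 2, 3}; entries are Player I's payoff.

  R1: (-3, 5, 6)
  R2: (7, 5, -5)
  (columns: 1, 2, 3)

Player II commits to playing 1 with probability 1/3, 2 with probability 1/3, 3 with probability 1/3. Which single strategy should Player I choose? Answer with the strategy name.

R1

Expected payoff of R1: (1/3)·(-3) + (1/3)·5 + (1/3)·6 = 8/3.
Expected payoff of R2: (1/3)·7 + (1/3)·5 + (1/3)·(-5) = 7/3.
The largest is 8/3, so Player I's best response is R1.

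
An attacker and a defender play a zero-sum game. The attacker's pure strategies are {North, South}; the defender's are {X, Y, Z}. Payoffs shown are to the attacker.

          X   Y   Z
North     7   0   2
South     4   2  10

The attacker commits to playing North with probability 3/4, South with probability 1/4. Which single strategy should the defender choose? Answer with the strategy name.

Y

If the defender plays X, the attacker's expected payoff is (3/4)·7 + (1/4)·4 = 25/4.
If the defender plays Y, the attacker's expected payoff is (3/4)·0 + (1/4)·2 = 1/2.
If the defender plays Z, the attacker's expected payoff is (3/4)·2 + (1/4)·10 = 4.
The defender minimizes the attacker's payoff; the smallest is 1/2, so the best response is Y.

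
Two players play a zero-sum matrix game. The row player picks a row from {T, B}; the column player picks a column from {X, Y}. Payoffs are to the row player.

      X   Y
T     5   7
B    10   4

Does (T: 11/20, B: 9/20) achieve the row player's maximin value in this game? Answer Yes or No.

Against X this mix gives (11/20)·5 + (9/20)·10 = 29/4.
Against Y this mix gives (11/20)·7 + (9/20)·4 = 113/20.
The column player will play Y, holding the row player to 113/20. Shifting weight toward the row that does better against Y would raise this floor (the equalizing mix achieves 25/4 against both Y and X), so the proposed strategy is not optimal.

No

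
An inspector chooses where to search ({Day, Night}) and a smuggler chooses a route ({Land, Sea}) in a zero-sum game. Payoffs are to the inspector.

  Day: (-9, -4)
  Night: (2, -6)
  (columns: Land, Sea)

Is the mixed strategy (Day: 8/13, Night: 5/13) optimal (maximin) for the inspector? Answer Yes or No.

Against Land this mix gives (8/13)·(-9) + (5/13)·2 = -62/13.
Against Sea this mix gives (8/13)·(-4) + (5/13)·(-6) = -62/13.
All of the smuggler's active replies (Land, Sea) yield -62/13, and no column does worse for the inspector. The mix makes the smuggler indifferent and guarantees -62/13, so it is optimal.

Yes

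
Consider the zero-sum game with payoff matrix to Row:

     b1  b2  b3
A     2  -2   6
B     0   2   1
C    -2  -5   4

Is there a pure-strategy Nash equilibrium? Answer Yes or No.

No

Row minima: A → -2, B → 0, C → -5; maximin = 0.
Column maxima: b1 → 2, b2 → 2, b3 → 6; minimax = 2.
0 ≠ 2, so no pure-strategy equilibrium exists.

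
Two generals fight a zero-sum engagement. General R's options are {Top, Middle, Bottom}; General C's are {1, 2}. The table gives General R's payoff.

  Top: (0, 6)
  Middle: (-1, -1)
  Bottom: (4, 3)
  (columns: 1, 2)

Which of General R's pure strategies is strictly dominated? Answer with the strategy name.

Top gives a strictly higher payoff than Middle against every column: 0 > -1, 6 > -1.
So Middle is strictly dominated and General R never plays it.

Middle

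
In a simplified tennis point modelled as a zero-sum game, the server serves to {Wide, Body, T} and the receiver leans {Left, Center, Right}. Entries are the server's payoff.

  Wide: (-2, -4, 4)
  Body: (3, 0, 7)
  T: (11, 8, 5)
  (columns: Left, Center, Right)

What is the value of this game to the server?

28/5

Row minima: Wide → -4, Body → 0, T → 5; maximin = 5.
Column maxima: Left → 11, Center → 8, Right → 7; minimax = 7.
5 ≠ 7, so there is no saddle point; optimal play is mixed.
Wide is strictly dominated by Body, so the server never plays it.
Left is strictly dominated by Center (it gives the server strictly more in every row), so the receiver never plays it.
On the remaining 2×2 (Body, T vs Center, Right):
Let the server play Body with probability p. Expected payoff against Center: 0p + 8(1−p) = −8p + 8; against Right: 7p + 5(1−p) = 2p + 5.
Setting these equal: −8p + 8 = 2p + 5 ⇒ −10p = -3 ⇒ p = 3/10, and the value is (-8)·(3/10) + 8 = 28/5.
For the receiver: with q = P(Center), equating Body's and T's payoffs gives −7q + 7 = 3q + 5 ⇒ q = 1/5.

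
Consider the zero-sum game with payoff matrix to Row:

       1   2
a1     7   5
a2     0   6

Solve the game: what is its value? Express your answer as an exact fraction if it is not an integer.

Row minima: a1 → 5, a2 → 0; maximin = 5.
Column maxima: 1 → 7, 2 → 6; minimax = 6.
5 ≠ 6, so there is no saddle point; optimal play is mixed.
Let Row play a1 with probability p. Expected payoff against 1: 7p + 0(1−p) = 7p; against 2: 5p + 6(1−p) = −p + 6.
Setting these equal: 7p = −p + 6 ⇒ 8p = 6 ⇒ p = 3/4, and the value is (7)·(3/4) = 21/4.
For Column: with q = P(1), equating a1's and a2's payoffs gives 2q + 5 = −6q + 6 ⇒ q = 1/8.

21/4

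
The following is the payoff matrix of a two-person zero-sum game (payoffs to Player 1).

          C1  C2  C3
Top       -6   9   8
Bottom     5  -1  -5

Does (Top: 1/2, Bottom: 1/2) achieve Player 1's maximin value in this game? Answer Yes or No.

Against C1 this mix gives (1/2)·(-6) + (1/2)·5 = -1/2.
Against C2 this mix gives (1/2)·9 + (1/2)·(-1) = 4.
Against C3 this mix gives (1/2)·8 + (1/2)·(-5) = 3/2.
Player 2 will play C1, holding Player 1 to -1/2. Shifting weight toward the row that does better against C1 would raise this floor (the equalizing mix achieves 5/12 against both C1 and C3), so the proposed strategy is not optimal.

No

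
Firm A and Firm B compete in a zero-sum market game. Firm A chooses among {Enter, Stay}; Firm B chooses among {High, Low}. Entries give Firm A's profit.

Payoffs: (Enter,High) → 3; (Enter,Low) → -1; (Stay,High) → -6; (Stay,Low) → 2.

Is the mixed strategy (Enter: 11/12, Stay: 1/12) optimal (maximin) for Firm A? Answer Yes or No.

No

Against High this mix gives (11/12)·3 + (1/12)·(-6) = 9/4.
Against Low this mix gives (11/12)·(-1) + (1/12)·2 = -3/4.
Firm B will play Low, holding Firm A to -3/4. Shifting weight toward the row that does better against Low would raise this floor (the equalizing mix achieves 0 against both Low and High), so the proposed strategy is not optimal.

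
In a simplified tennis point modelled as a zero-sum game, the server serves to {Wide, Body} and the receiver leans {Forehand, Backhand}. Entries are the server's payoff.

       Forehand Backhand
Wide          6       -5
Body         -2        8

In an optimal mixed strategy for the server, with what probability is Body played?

11/21

Row minima: Wide → -5, Body → -2; maximin = -2.
Column maxima: Forehand → 6, Backhand → 8; minimax = 6.
-2 ≠ 6, so there is no saddle point; optimal play is mixed.
Let the server play Wide with probability p. Expected payoff against Forehand: 6p + (-2)(1−p) = 8p − 2; against Backhand: (-5)p + 8(1−p) = −13p + 8.
Setting these equal: 8p − 2 = −13p + 8 ⇒ 21p = 10 ⇒ p = 10/21, and the value is (8)·(10/21) − 2 = 38/21.
For the receiver: with q = P(Forehand), equating Wide's and Body's payoffs gives 11q − 5 = −10q + 8 ⇒ q = 13/21.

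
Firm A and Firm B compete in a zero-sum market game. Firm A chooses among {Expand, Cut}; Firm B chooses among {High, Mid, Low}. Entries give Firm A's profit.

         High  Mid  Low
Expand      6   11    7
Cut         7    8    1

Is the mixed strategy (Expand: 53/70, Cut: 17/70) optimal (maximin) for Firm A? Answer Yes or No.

Against High this mix gives (53/70)·6 + (17/70)·7 = 437/70.
Against Mid this mix gives (53/70)·11 + (17/70)·8 = 719/70.
Against Low this mix gives (53/70)·7 + (17/70)·1 = 194/35.
Firm B will play Low, holding Firm A to 194/35. Shifting weight toward the row that does better against Low would raise this floor (the equalizing mix achieves 43/7 against both Low and High), so the proposed strategy is not optimal.

No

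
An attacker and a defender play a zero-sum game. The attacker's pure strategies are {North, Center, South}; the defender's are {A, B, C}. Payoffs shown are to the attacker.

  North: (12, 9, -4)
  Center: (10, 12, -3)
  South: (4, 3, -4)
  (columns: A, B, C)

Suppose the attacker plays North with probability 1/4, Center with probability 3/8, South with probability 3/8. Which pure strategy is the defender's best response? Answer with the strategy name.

C

If the defender plays A, the attacker's expected payoff is (1/4)·12 + (3/8)·10 + (3/8)·4 = 33/4.
If the defender plays B, the attacker's expected payoff is (1/4)·9 + (3/8)·12 + (3/8)·3 = 63/8.
If the defender plays C, the attacker's expected payoff is (1/4)·(-4) + (3/8)·(-3) + (3/8)·(-4) = -29/8.
The defender minimizes the attacker's payoff; the smallest is -29/8, so the best response is C.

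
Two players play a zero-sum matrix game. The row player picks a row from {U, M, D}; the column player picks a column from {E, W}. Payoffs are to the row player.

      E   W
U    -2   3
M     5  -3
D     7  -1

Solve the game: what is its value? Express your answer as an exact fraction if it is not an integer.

Row minima: U → -2, M → -3, D → -1; maximin = -1.
Column maxima: E → 7, W → 3; minimax = 3.
-1 ≠ 3, so there is no saddle point; optimal play is mixed.
M is strictly dominated by D, so the row player never plays it.
On the remaining 2×2 (U, D vs E, W):
Let the row player play U with probability p. Expected payoff against E: (-2)p + 7(1−p) = −9p + 7; against W: 3p + (-1)(1−p) = 4p − 1.
Setting these equal: −9p + 7 = 4p − 1 ⇒ −13p = -8 ⇒ p = 8/13, and the value is (-9)·(8/13) + 7 = 19/13.
For the column player: with q = P(E), equating U's and D's payoffs gives −5q + 3 = 8q − 1 ⇒ q = 4/13.

19/13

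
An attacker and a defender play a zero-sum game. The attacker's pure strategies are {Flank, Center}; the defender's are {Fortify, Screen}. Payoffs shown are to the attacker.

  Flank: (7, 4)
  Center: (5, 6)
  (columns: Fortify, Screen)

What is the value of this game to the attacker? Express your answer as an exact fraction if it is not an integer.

Row minima: Flank → 4, Center → 5; maximin = 5.
Column maxima: Fortify → 7, Screen → 6; minimax = 6.
5 ≠ 6, so there is no saddle point; optimal play is mixed.
Let the attacker play Flank with probability p. Expected payoff against Fortify: 7p + 5(1−p) = 2p + 5; against Screen: 4p + 6(1−p) = −2p + 6.
Setting these equal: 2p + 5 = −2p + 6 ⇒ 4p = 1 ⇒ p = 1/4, and the value is (2)·(1/4) + 5 = 11/2.
For the defender: with q = P(Fortify), equating Flank's and Center's payoffs gives 3q + 4 = −q + 6 ⇒ q = 1/2.

11/2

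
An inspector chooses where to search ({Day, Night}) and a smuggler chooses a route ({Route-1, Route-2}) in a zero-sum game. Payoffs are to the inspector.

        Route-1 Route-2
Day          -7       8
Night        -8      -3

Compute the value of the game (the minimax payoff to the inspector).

-7

Row minima: Day → -7, Night → -8; maximin = -7.
Column maxima: Route-1 → -7, Route-2 → 8; minimax = -7.
Since maximin = minimax = -7, there is a saddle point and the value is -7.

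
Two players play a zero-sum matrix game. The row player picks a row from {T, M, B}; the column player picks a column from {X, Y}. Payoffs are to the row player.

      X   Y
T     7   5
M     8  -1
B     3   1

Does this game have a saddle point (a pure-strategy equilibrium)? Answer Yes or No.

Yes

Row minima: T → 5, M → -1, B → 1; maximin = 5.
Column maxima: X → 8, Y → 5; minimax = 5.
maximin = minimax = 5, so a saddle point exists.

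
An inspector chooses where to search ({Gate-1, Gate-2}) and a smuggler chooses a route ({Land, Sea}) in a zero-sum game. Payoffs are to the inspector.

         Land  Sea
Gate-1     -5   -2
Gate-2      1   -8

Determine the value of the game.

Row minima: Gate-1 → -5, Gate-2 → -8; maximin = -5.
Column maxima: Land → 1, Sea → -2; minimax = -2.
-5 ≠ -2, so there is no saddle point; optimal play is mixed.
Let the inspector play Gate-1 with probability p. Expected payoff against Land: (-5)p + 1(1−p) = −6p + 1; against Sea: (-2)p + (-8)(1−p) = 6p − 8.
Setting these equal: −6p + 1 = 6p − 8 ⇒ −12p = -9 ⇒ p = 3/4, and the value is (-6)·(3/4) + 1 = -7/2.
For the smuggler: with q = P(Land), equating Gate-1's and Gate-2's payoffs gives −3q − 2 = 9q − 8 ⇒ q = 1/2.

-7/2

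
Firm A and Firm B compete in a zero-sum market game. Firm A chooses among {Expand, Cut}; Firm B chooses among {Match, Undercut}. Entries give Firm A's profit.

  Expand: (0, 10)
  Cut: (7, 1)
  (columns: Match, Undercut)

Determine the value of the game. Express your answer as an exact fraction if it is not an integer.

Row minima: Expand → 0, Cut → 1; maximin = 1.
Column maxima: Match → 7, Undercut → 10; minimax = 7.
1 ≠ 7, so there is no saddle point; optimal play is mixed.
Let Firm A play Expand with probability p. Expected payoff against Match: 0p + 7(1−p) = −7p + 7; against Undercut: 10p + 1(1−p) = 9p + 1.
Setting these equal: −7p + 7 = 9p + 1 ⇒ −16p = -6 ⇒ p = 3/8, and the value is (-7)·(3/8) + 7 = 35/8.
For Firm B: with q = P(Match), equating Expand's and Cut's payoffs gives −10q + 10 = 6q + 1 ⇒ q = 9/16.

35/8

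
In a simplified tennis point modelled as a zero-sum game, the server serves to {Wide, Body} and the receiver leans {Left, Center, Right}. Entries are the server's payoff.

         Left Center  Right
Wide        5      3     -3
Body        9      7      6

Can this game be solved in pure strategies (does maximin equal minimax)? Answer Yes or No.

Row minima: Wide → -3, Body → 6; maximin = 6.
Column maxima: Left → 9, Center → 7, Right → 6; minimax = 6.
maximin = minimax = 6, so a saddle point exists.

Yes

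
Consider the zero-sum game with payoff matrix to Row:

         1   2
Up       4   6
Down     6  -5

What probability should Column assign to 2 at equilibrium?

Row minima: Up → 4, Down → -5; maximin = 4.
Column maxima: 1 → 6, 2 → 6; minimax = 6.
4 ≠ 6, so there is no saddle point; optimal play is mixed.
Let Row play Up with probability p. Expected payoff against 1: 4p + 6(1−p) = −2p + 6; against 2: 6p + (-5)(1−p) = 11p − 5.
Setting these equal: −2p + 6 = 11p − 5 ⇒ −13p = -11 ⇒ p = 11/13, and the value is (-2)·(11/13) + 6 = 56/13.
For Column: with q = P(1), equating Up's and Down's payoffs gives −2q + 6 = 11q − 5 ⇒ q = 11/13.

2/13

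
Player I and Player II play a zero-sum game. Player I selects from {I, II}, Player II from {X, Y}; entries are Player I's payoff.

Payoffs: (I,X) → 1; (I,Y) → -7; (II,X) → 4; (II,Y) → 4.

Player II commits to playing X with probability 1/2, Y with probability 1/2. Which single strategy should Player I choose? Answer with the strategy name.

Expected payoff of I: (1/2)·1 + (1/2)·(-7) = -3.
Expected payoff of II: (1/2)·4 + (1/2)·4 = 4.
The largest is 4, so Player I's best response is II.

II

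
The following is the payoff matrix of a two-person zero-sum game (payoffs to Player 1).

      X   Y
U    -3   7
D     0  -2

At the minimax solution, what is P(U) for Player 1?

1/6

Row minima: U → -3, D → -2; maximin = -2.
Column maxima: X → 0, Y → 7; minimax = 0.
-2 ≠ 0, so there is no saddle point; optimal play is mixed.
Let Player 1 play U with probability p. Expected payoff against X: (-3)p + 0(1−p) = −3p; against Y: 7p + (-2)(1−p) = 9p − 2.
Setting these equal: −3p = 9p − 2 ⇒ −12p = -2 ⇒ p = 1/6, and the value is (-3)·(1/6) = -1/2.
For Player 2: with q = P(X), equating U's and D's payoffs gives −10q + 7 = 2q − 2 ⇒ q = 3/4.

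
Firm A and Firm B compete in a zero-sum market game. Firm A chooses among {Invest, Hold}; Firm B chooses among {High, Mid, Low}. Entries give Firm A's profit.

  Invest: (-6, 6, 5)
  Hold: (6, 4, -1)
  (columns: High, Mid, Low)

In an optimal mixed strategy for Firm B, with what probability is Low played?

Row minima: Invest → -6, Hold → -1; maximin = -1.
Column maxima: High → 6, Mid → 6, Low → 5; minimax = 5.
-1 ≠ 5, so there is no saddle point; optimal play is mixed.
Mid is strictly dominated by Low (it gives Firm A strictly more in every row), so Firm B never plays it.
On the remaining 2×2 (Invest, Hold vs High, Low):
Let Firm A play Invest with probability p. Expected payoff against High: (-6)p + 6(1−p) = −12p + 6; against Low: 5p + (-1)(1−p) = 6p − 1.
Setting these equal: −12p + 6 = 6p − 1 ⇒ −18p = -7 ⇒ p = 7/18, and the value is (-12)·(7/18) + 6 = 4/3.
For Firm B: with q = P(High), equating Invest's and Hold's payoffs gives −11q + 5 = 7q − 1 ⇒ q = 1/3.

2/3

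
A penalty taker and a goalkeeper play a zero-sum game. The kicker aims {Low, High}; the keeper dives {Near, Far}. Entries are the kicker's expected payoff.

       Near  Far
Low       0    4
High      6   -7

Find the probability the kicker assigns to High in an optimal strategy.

Row minima: Low → 0, High → -7; maximin = 0.
Column maxima: Near → 6, Far → 4; minimax = 4.
0 ≠ 4, so there is no saddle point; optimal play is mixed.
Let the kicker play Low with probability p. Expected payoff against Near: 0p + 6(1−p) = −6p + 6; against Far: 4p + (-7)(1−p) = 11p − 7.
Setting these equal: −6p + 6 = 11p − 7 ⇒ −17p = -13 ⇒ p = 13/17, and the value is (-6)·(13/17) + 6 = 24/17.
For the keeper: with q = P(Near), equating Low's and High's payoffs gives −4q + 4 = 13q − 7 ⇒ q = 11/17.

4/17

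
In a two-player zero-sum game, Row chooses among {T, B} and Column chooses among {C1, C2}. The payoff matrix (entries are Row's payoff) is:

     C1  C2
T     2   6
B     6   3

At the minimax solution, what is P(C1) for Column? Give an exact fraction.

3/7

Row minima: T → 2, B → 3; maximin = 3.
Column maxima: C1 → 6, C2 → 6; minimax = 6.
3 ≠ 6, so there is no saddle point; optimal play is mixed.
Let Row play T with probability p. Expected payoff against C1: 2p + 6(1−p) = −4p + 6; against C2: 6p + 3(1−p) = 3p + 3.
Setting these equal: −4p + 6 = 3p + 3 ⇒ −7p = -3 ⇒ p = 3/7, and the value is (-4)·(3/7) + 6 = 30/7.
For Column: with q = P(C1), equating T's and B's payoffs gives −4q + 6 = 3q + 3 ⇒ q = 3/7.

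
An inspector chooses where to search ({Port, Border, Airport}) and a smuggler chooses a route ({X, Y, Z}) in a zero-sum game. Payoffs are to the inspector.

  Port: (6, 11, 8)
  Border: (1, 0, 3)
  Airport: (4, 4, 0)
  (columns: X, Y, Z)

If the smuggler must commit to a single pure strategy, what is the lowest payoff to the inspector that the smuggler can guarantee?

Column maxima: X → 6, Y → 11, Z → 8.
The smallest of these is 6.

6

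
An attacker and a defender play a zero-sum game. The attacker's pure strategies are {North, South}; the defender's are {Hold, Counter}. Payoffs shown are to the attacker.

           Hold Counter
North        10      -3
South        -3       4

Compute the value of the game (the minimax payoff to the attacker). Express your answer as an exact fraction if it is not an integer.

Row minima: North → -3, South → -3; maximin = -3.
Column maxima: Hold → 10, Counter → 4; minimax = 4.
-3 ≠ 4, so there is no saddle point; optimal play is mixed.
Let the attacker play North with probability p. Expected payoff against Hold: 10p + (-3)(1−p) = 13p − 3; against Counter: (-3)p + 4(1−p) = −7p + 4.
Setting these equal: 13p − 3 = −7p + 4 ⇒ 20p = 7 ⇒ p = 7/20, and the value is (13)·(7/20) − 3 = 31/20.
For the defender: with q = P(Hold), equating North's and South's payoffs gives 13q − 3 = −7q + 4 ⇒ q = 7/20.

31/20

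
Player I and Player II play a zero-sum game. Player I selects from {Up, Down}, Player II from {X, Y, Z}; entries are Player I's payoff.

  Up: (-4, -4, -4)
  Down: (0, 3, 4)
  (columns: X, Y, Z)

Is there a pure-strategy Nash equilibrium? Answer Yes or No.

Row minima: Up → -4, Down → 0; maximin = 0.
Column maxima: X → 0, Y → 3, Z → 4; minimax = 0.
maximin = minimax = 0, so a saddle point exists.

Yes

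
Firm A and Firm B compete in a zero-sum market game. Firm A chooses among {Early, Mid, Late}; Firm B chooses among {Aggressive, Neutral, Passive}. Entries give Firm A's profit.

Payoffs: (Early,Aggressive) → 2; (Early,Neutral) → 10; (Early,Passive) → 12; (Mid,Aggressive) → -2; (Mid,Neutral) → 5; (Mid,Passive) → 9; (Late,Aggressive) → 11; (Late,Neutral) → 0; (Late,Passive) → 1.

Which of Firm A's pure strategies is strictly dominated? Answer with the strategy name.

Mid

Early gives a strictly higher payoff than Mid against every column: 2 > -2, 10 > 5, 12 > 9.
So Mid is strictly dominated and Firm A never plays it.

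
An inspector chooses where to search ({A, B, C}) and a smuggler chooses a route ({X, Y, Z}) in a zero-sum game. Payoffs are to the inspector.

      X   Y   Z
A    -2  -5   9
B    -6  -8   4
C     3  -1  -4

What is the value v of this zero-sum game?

-29/17

Row minima: A → -5, B → -8, C → -4; maximin = -4.
Column maxima: X → 3, Y → -1, Z → 9; minimax = -1.
-4 ≠ -1, so there is no saddle point; optimal play is mixed.
B is strictly dominated by A, so the inspector never plays it.
X is strictly dominated by Y (it gives the inspector strictly more in every row), so the smuggler never plays it.
On the remaining 2×2 (A, C vs Y, Z):
Let the inspector play A with probability p. Expected payoff against Y: (-5)p + (-1)(1−p) = −4p − 1; against Z: 9p + (-4)(1−p) = 13p − 4.
Setting these equal: −4p − 1 = 13p − 4 ⇒ −17p = -3 ⇒ p = 3/17, and the value is (-4)·(3/17) − 1 = -29/17.
For the smuggler: with q = P(Y), equating A's and C's payoffs gives −14q + 9 = 3q − 4 ⇒ q = 13/17.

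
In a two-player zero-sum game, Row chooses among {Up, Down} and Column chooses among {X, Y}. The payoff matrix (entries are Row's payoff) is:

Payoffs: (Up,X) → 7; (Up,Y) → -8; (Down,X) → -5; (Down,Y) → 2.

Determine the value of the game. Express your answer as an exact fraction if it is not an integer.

-13/11

Row minima: Up → -8, Down → -5; maximin = -5.
Column maxima: X → 7, Y → 2; minimax = 2.
-5 ≠ 2, so there is no saddle point; optimal play is mixed.
Let Row play Up with probability p. Expected payoff against X: 7p + (-5)(1−p) = 12p − 5; against Y: (-8)p + 2(1−p) = −10p + 2.
Setting these equal: 12p − 5 = −10p + 2 ⇒ 22p = 7 ⇒ p = 7/22, and the value is (12)·(7/22) − 5 = -13/11.
For Column: with q = P(X), equating Up's and Down's payoffs gives 15q − 8 = −7q + 2 ⇒ q = 5/11.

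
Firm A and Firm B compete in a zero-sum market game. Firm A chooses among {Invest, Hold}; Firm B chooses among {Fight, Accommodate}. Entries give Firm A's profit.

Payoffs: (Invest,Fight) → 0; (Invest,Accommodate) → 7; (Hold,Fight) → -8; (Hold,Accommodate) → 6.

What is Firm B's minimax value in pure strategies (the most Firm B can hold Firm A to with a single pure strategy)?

Column maxima: Fight → 0, Accommodate → 7.
The smallest of these is 0.

0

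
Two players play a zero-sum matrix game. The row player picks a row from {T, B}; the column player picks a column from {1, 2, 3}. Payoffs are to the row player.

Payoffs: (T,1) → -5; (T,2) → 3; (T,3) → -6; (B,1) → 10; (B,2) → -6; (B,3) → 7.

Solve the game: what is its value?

Row minima: T → -6, B → -6; maximin = -6.
Column maxima: 1 → 10, 2 → 3, 3 → 7; minimax = 3.
-6 ≠ 3, so there is no saddle point; optimal play is mixed.
1 is strictly dominated by 3 (it gives the row player strictly more in every row), so the column player never plays it.
On the remaining 2×2 (T, B vs 2, 3):
Let the row player play T with probability p. Expected payoff against 2: 3p + (-6)(1−p) = 9p − 6; against 3: (-6)p + 7(1−p) = −13p + 7.
Setting these equal: 9p − 6 = −13p + 7 ⇒ 22p = 13 ⇒ p = 13/22, and the value is (9)·(13/22) − 6 = -15/22.
For the column player: with q = P(2), equating T's and B's payoffs gives 9q − 6 = −13q + 7 ⇒ q = 13/22.

-15/22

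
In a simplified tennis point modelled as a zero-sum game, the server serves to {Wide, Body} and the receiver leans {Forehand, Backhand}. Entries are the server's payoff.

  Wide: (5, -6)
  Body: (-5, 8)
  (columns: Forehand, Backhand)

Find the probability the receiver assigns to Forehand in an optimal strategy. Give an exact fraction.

7/12

Row minima: Wide → -6, Body → -5; maximin = -5.
Column maxima: Forehand → 5, Backhand → 8; minimax = 5.
-5 ≠ 5, so there is no saddle point; optimal play is mixed.
Let the server play Wide with probability p. Expected payoff against Forehand: 5p + (-5)(1−p) = 10p − 5; against Backhand: (-6)p + 8(1−p) = −14p + 8.
Setting these equal: 10p − 5 = −14p + 8 ⇒ 24p = 13 ⇒ p = 13/24, and the value is (10)·(13/24) − 5 = 5/12.
For the receiver: with q = P(Forehand), equating Wide's and Body's payoffs gives 11q − 6 = −13q + 8 ⇒ q = 7/12.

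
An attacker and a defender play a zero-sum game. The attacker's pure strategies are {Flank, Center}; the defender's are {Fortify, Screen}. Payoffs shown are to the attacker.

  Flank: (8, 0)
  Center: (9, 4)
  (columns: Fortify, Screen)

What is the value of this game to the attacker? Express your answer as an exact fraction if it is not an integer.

4

Row minima: Flank → 0, Center → 4; maximin = 4.
Column maxima: Fortify → 9, Screen → 4; minimax = 4.
Since maximin = minimax = 4, there is a saddle point and the value is 4.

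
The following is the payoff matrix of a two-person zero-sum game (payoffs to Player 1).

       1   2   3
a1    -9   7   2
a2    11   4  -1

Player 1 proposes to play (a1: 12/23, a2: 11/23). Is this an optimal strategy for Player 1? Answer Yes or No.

Yes

Against 1 this mix gives (12/23)·(-9) + (11/23)·11 = 13/23.
Against 2 this mix gives (12/23)·7 + (11/23)·4 = 128/23.
Against 3 this mix gives (12/23)·2 + (11/23)·(-1) = 13/23.
All of Player 2's active replies (1, 3) yield 13/23, and no column does worse for Player 1. The mix makes Player 2 indifferent and guarantees 13/23, so it is optimal.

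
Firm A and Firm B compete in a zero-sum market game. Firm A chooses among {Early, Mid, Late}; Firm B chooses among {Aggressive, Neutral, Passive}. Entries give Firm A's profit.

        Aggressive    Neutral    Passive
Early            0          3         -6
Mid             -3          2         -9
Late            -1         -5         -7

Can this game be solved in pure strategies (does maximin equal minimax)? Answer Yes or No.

Yes

Row minima: Early → -6, Mid → -9, Late → -7; maximin = -6.
Column maxima: Aggressive → 0, Neutral → 3, Passive → -6; minimax = -6.
maximin = minimax = -6, so a saddle point exists.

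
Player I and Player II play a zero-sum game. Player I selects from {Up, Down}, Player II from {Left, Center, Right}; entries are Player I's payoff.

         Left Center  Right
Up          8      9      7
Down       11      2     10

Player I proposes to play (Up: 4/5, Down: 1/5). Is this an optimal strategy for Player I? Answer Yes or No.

Against Left this mix gives (4/5)·8 + (1/5)·11 = 43/5.
Against Center this mix gives (4/5)·9 + (1/5)·2 = 38/5.
Against Right this mix gives (4/5)·7 + (1/5)·10 = 38/5.
All of Player II's active replies (Center, Right) yield 38/5, and no column does worse for Player I. The mix makes Player II indifferent and guarantees 38/5, so it is optimal.

Yes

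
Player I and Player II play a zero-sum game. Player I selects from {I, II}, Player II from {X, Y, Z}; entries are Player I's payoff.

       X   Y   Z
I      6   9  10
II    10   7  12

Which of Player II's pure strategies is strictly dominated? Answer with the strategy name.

Z

X holds Player I's payoff strictly below Z in every row: 6 < 10, 10 < 12.
So Z is strictly dominated for Player II.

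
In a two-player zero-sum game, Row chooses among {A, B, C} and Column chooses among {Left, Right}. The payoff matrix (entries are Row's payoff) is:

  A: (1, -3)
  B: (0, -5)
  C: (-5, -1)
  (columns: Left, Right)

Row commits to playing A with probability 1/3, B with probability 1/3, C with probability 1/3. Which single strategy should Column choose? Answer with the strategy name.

Right

If Column plays Left, Row's expected payoff is (1/3)·1 + (1/3)·0 + (1/3)·(-5) = -4/3.
If Column plays Right, Row's expected payoff is (1/3)·(-3) + (1/3)·(-5) + (1/3)·(-1) = -3.
Column minimizes Row's payoff; the smallest is -3, so the best response is Right.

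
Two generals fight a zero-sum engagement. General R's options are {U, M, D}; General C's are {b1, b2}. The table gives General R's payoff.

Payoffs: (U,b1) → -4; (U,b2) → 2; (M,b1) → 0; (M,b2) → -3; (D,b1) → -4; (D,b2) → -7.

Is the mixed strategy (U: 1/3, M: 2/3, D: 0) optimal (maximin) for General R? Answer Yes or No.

Against b1 this mix gives (1/3)·(-4) + (2/3)·0 = -4/3.
Against b2 this mix gives (1/3)·2 + (2/3)·(-3) = -4/3.
All of General C's active replies (b1, b2) yield -4/3, and no column does worse for General R. The mix makes General C indifferent and guarantees -4/3, so it is optimal.

Yes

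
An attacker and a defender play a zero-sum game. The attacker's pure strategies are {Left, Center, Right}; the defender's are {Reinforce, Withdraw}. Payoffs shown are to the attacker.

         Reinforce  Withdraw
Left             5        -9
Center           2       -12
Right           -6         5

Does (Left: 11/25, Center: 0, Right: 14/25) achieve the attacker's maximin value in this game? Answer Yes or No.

Against Reinforce this mix gives (11/25)·5 + (14/25)·(-6) = -29/25.
Against Withdraw this mix gives (11/25)·(-9) + (14/25)·5 = -29/25.
All of the defender's active replies (Reinforce, Withdraw) yield -29/25, and no column does worse for the attacker. The mix makes the defender indifferent and guarantees -29/25, so it is optimal.

Yes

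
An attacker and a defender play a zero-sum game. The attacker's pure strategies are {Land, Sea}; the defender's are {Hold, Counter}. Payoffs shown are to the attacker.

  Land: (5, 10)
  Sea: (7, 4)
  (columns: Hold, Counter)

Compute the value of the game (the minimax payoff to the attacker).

Row minima: Land → 5, Sea → 4; maximin = 5.
Column maxima: Hold → 7, Counter → 10; minimax = 7.
5 ≠ 7, so there is no saddle point; optimal play is mixed.
Let the attacker play Land with probability p. Expected payoff against Hold: 5p + 7(1−p) = −2p + 7; against Counter: 10p + 4(1−p) = 6p + 4.
Setting these equal: −2p + 7 = 6p + 4 ⇒ −8p = -3 ⇒ p = 3/8, and the value is (-2)·(3/8) + 7 = 25/4.
For the defender: with q = P(Hold), equating Land's and Sea's payoffs gives −5q + 10 = 3q + 4 ⇒ q = 3/4.

25/4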